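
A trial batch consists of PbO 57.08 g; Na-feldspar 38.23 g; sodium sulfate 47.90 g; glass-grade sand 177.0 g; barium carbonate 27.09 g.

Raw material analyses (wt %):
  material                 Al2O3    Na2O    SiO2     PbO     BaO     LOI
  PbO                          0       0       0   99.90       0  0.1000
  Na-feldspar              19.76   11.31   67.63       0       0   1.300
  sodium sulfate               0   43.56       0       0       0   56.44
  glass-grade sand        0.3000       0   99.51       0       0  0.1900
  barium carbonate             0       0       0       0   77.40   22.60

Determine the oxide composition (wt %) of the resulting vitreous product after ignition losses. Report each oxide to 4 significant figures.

The intermediate values are printed with 4-significant-figure rounding alongside each step; each numeric step maintains full precision throughout. Every reported number takes a single rounding; the derived quantities (the five compositions, glass mass, yield, totals, LOI) are re-derived at full precision starting from the weights at 313.3 g of glass, as given in question or answer.
Oxide-by-oxide delivered mass:
  Al2O3: 38.23·0.1976 + 177.0·0.003000 = 8.085 g
  Na2O: 38.23·0.1131 + 47.90·0.4356 = 25.19 g
  SiO2: 38.23·0.6763 + 177.0·0.9951 = 202.0 g
  PbO: 57.08·0.9990 = 57.02 g
  BaO: 27.09·0.7740 = 20.97 g
LOI: 57.08·0.001000 + 38.23·0.01300 + 47.90·0.5644 + 177.0·0.001900 + 27.09·0.2260 = 34.05 g
batch − LOI leaves glass = 347.3 − 34.05 = 313.3 g (matching Σ of the oxides)
percent share: oxide ÷ glass, ×100

Glass mass = 313.3 g (batch 347.3 − LOI 34.05).
Composition: Al2O3 2.581%, Na2O 8.041%, SiO2 64.48%, PbO 18.20%, BaO 6.694%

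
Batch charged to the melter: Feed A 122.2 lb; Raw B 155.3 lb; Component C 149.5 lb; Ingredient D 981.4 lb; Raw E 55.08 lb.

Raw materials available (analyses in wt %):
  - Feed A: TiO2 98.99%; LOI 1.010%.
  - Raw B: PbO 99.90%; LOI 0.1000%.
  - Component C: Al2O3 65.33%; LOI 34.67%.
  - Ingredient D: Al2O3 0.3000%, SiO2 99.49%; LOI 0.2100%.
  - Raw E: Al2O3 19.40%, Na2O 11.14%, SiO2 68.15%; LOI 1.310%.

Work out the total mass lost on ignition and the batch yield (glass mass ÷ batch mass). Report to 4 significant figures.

All internal work carries full float precision from start to finish — working values are rounded to four significant figures wherever printed. Every reported figure takes just one rounding — the derived quantities (the five compositions, yield, totals, net glass mass, ignition loss) are recomputed using the weight values for 1407 lb of glass in exact precision, exactly as shown in question or answer.
Ignition loss by material:
  Feed A: 122.2 × 0.01010 = 1.234 lb
  Raw B: 155.3 × 0.001000 = 0.1553 lb
  Component C: 149.5 × 0.3467 = 51.83 lb
  Ingredient D: 981.4 × 0.002100 = 2.061 lb
  Raw E: 55.08 × 0.01310 = 0.7215 lb
Total LOI = 56.00 lb
Glass = batch − LOI = 1463 − 56.00 = 1407 lb

LOI loss = 56.00 lb; glass = 1407 lb; yield = 96.17%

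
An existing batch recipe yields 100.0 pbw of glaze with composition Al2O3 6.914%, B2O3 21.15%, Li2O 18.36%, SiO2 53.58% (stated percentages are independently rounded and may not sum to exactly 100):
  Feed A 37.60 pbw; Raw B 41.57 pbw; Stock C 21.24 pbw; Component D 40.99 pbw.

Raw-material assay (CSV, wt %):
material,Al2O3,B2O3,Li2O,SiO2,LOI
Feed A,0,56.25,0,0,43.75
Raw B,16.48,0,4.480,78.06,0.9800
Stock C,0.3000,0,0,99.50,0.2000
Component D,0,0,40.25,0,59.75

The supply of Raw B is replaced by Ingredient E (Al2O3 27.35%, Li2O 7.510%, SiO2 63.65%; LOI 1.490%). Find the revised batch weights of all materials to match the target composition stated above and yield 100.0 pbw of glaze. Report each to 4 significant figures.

Each numeric step runs at exact precision end to end — in-progress results are rounded to four significant figures as shown; every reported number includes exactly one rounding — the derived quantities, which include the totals, net glass mass, LOI, four oxide percentages, the yield, are carried in full float precision, exactly as shown in question or answer, from the weighed amounts at 100.0 pbw of glass.
The oxide mass targets at 100.0 pbw glaze:
  Al2O3: 6.914% × 100.0 = 6.914 pbw
  B2O3: 21.15% × 100.0 = 21.15 pbw
  Li2O: 18.36% × 100.0 = 18.36 pbw
  SiO2: 53.58% × 100.0 = 53.58 pbw
Per-oxide balance check working from each reported weight, versus the basis set out (delivered sums recover each target inside rounding margins):
  Al2O3: 24.86·0.2735 + 37.94·0.003000 = 6.913 pbw (target 6.914 pbw)
  B2O3: 37.60·0.5625 = 21.15 pbw (target 21.15 pbw)
  Li2O: 24.86·0.07510 + 40.98·0.4025 = 18.36 pbw (target 18.36 pbw)
  SiO2: 24.86·0.6365 + 37.94·0.9950 = 53.57 pbw (target 53.58 pbw)
Glass-mass bookkeeping: batch Σ − ignition loss = 100.0 pbw (the Σ of target masses is 100.0 pbw; basis as stated: 100.0 pbw — differing by rounding only).
Batch grand total — Σ batch = 141.4 pbw; ignition loss, Σ(batch × LOI) = 41.38 pbw; glass ÷ batch gives a yield of 70.73%.

Revised batch per 100.0 pbw glaze:
  Feed A: 37.60 pbw
  Ingredient E: 24.86 pbw
  Stock C: 37.94 pbw
  Component D: 40.98 pbw
Total batch = 141.4 pbw; LOI loss = 41.38 pbw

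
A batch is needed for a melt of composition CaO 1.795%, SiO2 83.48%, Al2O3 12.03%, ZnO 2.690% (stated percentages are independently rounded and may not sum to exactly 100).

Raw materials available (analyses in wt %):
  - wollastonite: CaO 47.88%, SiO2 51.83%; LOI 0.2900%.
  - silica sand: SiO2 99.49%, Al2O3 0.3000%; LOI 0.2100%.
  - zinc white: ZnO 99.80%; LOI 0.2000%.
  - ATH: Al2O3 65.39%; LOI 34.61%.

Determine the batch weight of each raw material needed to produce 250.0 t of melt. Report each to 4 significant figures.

Batch per 250.0 t melt:
  wollastonite: 9.372 t
  silica sand: 204.9 t
  zinc white: 6.738 t
  ATH: 45.05 t
Total batch = 266.1 t; LOI loss = 16.06 t; yield = 93.96%

The intermediate values appear rounded to four significant figures as written; the whole derivation carries full precision from first step to last; each reported number takes a single rounding — the derived quantities are re-derived from the batch weights on 250.0 t of glass at full precision (the four compositions, LOI, net glass mass, the yield, the totals), as given in the question or the answer.
Oxide-by-oxide targets in 250.0 t melt:
  CaO: 1.795% × 250.0 = 4.488 t
  SiO2: 83.48% × 250.0 = 208.7 t
  Al2O3: 12.03% × 250.0 = 30.08 t
  ZnO: 2.690% × 250.0 = 6.725 t
Oxide-by-oxide audit with the batch weights as given, versus the basis set out (every target is met by its sum inside rounding margins):
  CaO: 9.372·0.4788 = 4.487 t (target 4.488 t)
  SiO2: 9.372·0.5183 + 204.9·0.9949 = 208.7 t (target 208.7 t)
  Al2O3: 204.9·0.003000 + 45.05·0.6539 = 30.07 t (target 30.08 t)
  ZnO: 6.738·0.9980 = 6.725 t (target 6.725 t)
Mass balance on the glass: batch total minus LOI = 250.0 t (the targets, summed, come to 250.0 t; versus the stated basis of 250.0 t — any gap is answer rounding).
Batch total: Σ batch = 266.1 t; the LOI term Σ batch·LOI equals 16.06 t; glass ÷ batch gives a yield of 93.96%.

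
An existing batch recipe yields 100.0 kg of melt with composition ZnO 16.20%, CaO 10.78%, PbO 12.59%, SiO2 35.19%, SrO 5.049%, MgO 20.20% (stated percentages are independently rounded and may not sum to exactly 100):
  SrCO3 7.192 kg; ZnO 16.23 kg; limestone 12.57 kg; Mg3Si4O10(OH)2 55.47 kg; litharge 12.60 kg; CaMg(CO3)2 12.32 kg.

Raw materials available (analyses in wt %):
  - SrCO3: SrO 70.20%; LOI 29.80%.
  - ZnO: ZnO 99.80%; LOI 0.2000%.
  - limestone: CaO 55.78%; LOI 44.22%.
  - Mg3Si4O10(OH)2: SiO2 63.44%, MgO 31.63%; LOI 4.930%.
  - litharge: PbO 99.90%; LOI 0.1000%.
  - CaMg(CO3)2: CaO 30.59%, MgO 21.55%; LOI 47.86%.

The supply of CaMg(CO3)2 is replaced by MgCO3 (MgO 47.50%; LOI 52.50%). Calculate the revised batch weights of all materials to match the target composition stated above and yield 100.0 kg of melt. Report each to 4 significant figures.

The whole derivation keeps full float precision all the way through — the intermediate values are displayed, rounded to four significant figures, as written. Every reported figure takes just one rounding — the derived quantities, which include yield, the six compositions, the totals, glass mass, ignition loss, are recomputed in full precision, as written in the problem or the answer, using the weight values on 100.0 kg of glass.
Per-oxide target masses for 100.0 kg melt:
  ZnO: 16.20% × 100.0 = 16.20 kg
  CaO: 10.78% × 100.0 = 10.78 kg
  PbO: 12.59% × 100.0 = 12.59 kg
  SiO2: 35.19% × 100.0 = 35.19 kg
  SrO: 5.049% × 100.0 = 5.049 kg
  MgO: 20.20% × 100.0 = 20.20 kg
Mass-balance tally per oxide applying the batch weights above, at the basis given (delivered sums recover each target within answer rounding):
  ZnO: 16.23·0.9980 = 16.20 kg (target 16.20 kg)
  CaO: 19.33·0.5578 = 10.78 kg (target 10.78 kg)
  PbO: 12.60·0.9990 = 12.59 kg (target 12.59 kg)
  SiO2: 55.47·0.6344 = 35.19 kg (target 35.19 kg)
  SrO: 7.192·0.7020 = 5.049 kg (target 5.049 kg)
  MgO: 55.47·0.3163 + 5.589·0.4750 = 20.20 kg (target 20.20 kg)
Consistency of the glass mass: the batch minus its LOI: 100.0 kg (per-oxide target masses sum to 100.0 kg; stated basis 100.0 kg — differing by rounding only).
Total batch = Σ batch = 116.4 kg; ignition loss, Σ(batch × LOI) = 16.40 kg; glass ÷ batch gives a yield of 85.91%.

Revised batch per 100.0 kg melt:
  SrCO3: 7.192 kg
  ZnO: 16.23 kg
  limestone: 19.33 kg
  Mg3Si4O10(OH)2: 55.47 kg
  litharge: 12.60 kg
  MgCO3: 5.589 kg
Total batch = 116.4 kg; LOI loss = 16.40 kg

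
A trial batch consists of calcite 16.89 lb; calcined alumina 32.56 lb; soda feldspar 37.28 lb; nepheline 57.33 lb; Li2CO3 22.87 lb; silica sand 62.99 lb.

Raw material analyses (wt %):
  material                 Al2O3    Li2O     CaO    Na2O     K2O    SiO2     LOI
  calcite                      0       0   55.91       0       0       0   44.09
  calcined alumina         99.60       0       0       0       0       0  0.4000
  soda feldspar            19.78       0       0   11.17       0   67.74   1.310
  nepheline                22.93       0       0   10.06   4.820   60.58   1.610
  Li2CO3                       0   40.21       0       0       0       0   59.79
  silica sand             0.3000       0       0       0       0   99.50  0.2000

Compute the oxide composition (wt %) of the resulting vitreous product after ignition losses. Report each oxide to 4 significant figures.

Working values are printed, with 4-significant-figure rounding, within the worked lines; all internal work maintains full precision from first step to last; every reported result carries a single rounding — derived quantities (totals, yield, the six compositions, LOI, glass mass) are rebuilt in full precision from the weighed amounts per 207.1 lb of glass as quoted within either problem or answer.
Mass of each oxide from the mix:
  Al2O3: 32.56·0.9960 + 37.28·0.1978 + 57.33·0.2293 + 62.99·0.003000 = 53.14 lb
  Li2O: 22.87·0.4021 = 9.196 lb
  CaO: 16.89·0.5591 = 9.443 lb
  Na2O: 37.28·0.1117 + 57.33·0.1006 = 9.932 lb
  K2O: 57.33·0.04820 = 2.763 lb
  SiO2: 37.28·0.6774 + 57.33·0.6058 + 62.99·0.9950 = 122.7 lb
LOI: 16.89·0.4409 + 32.56·0.004000 + 37.28·0.01310 + 57.33·0.01610 + 22.87·0.5979 + 62.99·0.002000 = 22.79 lb
The glass mass, total less LOI, = 229.9 − 22.79 = 207.1 lb (= Σ oxide masses)
percent by weight: oxide/glass ×100

Glass mass = 207.1 lb (batch 229.9 − LOI 22.79).
Composition: Al2O3 25.65%, Li2O 4.440%, CaO 4.559%, Na2O 4.795%, K2O 1.334%, SiO2 59.22%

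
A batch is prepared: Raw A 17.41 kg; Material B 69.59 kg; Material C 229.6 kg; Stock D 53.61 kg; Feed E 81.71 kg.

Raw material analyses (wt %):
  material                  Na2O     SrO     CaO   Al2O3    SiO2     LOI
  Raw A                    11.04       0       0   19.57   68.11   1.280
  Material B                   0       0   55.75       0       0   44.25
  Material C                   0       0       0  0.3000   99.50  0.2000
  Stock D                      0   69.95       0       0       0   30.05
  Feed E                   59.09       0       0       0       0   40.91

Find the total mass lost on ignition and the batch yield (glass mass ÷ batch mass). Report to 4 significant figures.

All internal work keeps exact precision at all times — values along the way are printed with 4-significant-figure rounding as written — every reported result sees exactly one rounding; derived quantities (five oxide percentages, yield, totals, LOI, glass mass) are computed starting from the weights at 370.9 kg of glass in exact precision as quoted within the problem or answer text.
Each material's LOI contribution:
  Raw A: 17.41 × 0.01280 = 0.2228 kg
  Material B: 69.59 × 0.4425 = 30.79 kg
  Material C: 229.6 × 0.002000 = 0.4592 kg
  Stock D: 53.61 × 0.3005 = 16.11 kg
  Feed E: 81.71 × 0.4091 = 33.43 kg
Total LOI = 81.01 kg
Glass = batch − LOI = 451.9 − 81.01 = 370.9 kg

LOI loss = 81.01 kg; glass = 370.9 kg; yield = 82.07%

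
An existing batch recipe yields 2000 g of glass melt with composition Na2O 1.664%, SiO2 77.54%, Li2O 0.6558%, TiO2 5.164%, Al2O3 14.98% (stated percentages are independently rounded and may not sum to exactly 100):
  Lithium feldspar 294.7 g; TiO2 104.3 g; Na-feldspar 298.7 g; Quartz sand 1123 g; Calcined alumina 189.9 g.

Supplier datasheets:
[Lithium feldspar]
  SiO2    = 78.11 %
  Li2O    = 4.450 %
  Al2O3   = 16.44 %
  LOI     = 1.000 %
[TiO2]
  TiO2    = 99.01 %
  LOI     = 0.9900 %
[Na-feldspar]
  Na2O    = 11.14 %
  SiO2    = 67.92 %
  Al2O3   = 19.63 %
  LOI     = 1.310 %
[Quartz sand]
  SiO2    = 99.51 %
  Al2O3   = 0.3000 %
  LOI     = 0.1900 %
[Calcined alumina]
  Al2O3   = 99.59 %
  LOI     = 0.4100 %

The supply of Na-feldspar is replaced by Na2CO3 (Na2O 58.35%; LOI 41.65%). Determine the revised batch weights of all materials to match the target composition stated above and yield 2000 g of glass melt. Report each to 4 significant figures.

Revised batch per 2000 g glass melt:
  Lithium feldspar: 294.7 g
  TiO2: 104.3 g
  Na2CO3: 57.04 g
  Quartz sand: 1327 g
  Calcined alumina: 248.2 g
Total batch = 2031 g; LOI loss = 31.28 g

Working values are displayed (rounded to four significant figures) when written out — the working math runs at exact precision in every operation; each reported value includes exactly one rounding. All derived quantities are rebuilt at full precision (ignition loss, net glass mass, yield, totals, five oxide percentages) from the weighed amounts for 2000 g of glass exactly as shown in the problem or answer text.
Target oxide masses per 2000 g glass melt:
  Na2O: 1.664% × 2000 = 33.28 g
  SiO2: 77.54% × 2000 = 1551 g
  Li2O: 0.6558% × 2000 = 13.12 g
  TiO2: 5.164% × 2000 = 103.3 g
  Al2O3: 14.98% × 2000 = 299.6 g
Verifying the oxide balance from the weights as reported, at the basis given (summed amounts equal target values within answer rounding):
  Na2O: 57.04·0.5835 = 33.28 g (target 33.28 g)
  SiO2: 294.7·0.7811 + 1327·0.9951 = 1551 g (target 1551 g)
  Li2O: 294.7·0.04450 = 13.11 g (target 13.12 g)
  TiO2: 104.3·0.9901 = 103.3 g (target 103.3 g)
  Al2O3: 294.7·0.1644 + 1327·0.003000 + 248.2·0.9959 = 299.6 g (target 299.6 g)
Mass balance on the glass: whole batch net of LOI = 2000 g (summing oxide targets gives 2000 g; against the stated basis, 2000 g — rounding explains the deltas).
Summing the batch: Σ batch = 2031 g; LOI removed, Σ of batch·LOI: 31.28 g; glass ÷ batch gives a yield of 98.46%.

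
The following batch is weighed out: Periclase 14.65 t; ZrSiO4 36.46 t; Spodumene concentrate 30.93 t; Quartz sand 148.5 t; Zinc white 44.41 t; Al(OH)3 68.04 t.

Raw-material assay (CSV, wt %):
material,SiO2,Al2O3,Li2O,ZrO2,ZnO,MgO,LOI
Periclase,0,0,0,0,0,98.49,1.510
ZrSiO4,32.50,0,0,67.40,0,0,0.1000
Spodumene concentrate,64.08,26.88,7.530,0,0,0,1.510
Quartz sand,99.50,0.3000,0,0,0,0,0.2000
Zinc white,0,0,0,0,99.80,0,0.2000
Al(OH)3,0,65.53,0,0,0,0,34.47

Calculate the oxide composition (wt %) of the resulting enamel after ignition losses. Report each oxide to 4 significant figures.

All internal work keeps full precision from first step to last — working values are displayed rounded to four significant figures alongside each step. A single rounding yields every reported result. The derived quantities are recomputed from the batch weights per 318.4 t of glass in exact precision (totals, the six compositions, yield, ignition loss, glass mass) as set out in either problem or answer.
Delivered oxide masses:
  SiO2: 36.46·0.3250 + 30.93·0.6408 + 148.5·0.9950 = 179.4 t
  Al2O3: 30.93·0.2688 + 148.5·0.003000 + 68.04·0.6553 = 53.35 t
  Li2O: 30.93·0.07530 = 2.329 t
  ZrO2: 36.46·0.6740 = 24.57 t
  ZnO: 44.41·0.9980 = 44.32 t
  MgO: 14.65·0.9849 = 14.43 t
LOI: 14.65·0.01510 + 36.46·0.001000 + 30.93·0.01510 + 148.5·0.002000 + 44.41·0.002000 + 68.04·0.3447 = 24.56 t
Resulting glass, batch − LOI: 343.0 − 24.56 = 318.4 t (= the summed oxide contributions)
wt %: oxide over glass, times 100

Glass mass = 318.4 t (batch 343.0 − LOI 24.56).
Composition: SiO2 56.35%, Al2O3 16.75%, Li2O 0.7314%, ZrO2 7.717%, ZnO 13.92%, MgO 4.531%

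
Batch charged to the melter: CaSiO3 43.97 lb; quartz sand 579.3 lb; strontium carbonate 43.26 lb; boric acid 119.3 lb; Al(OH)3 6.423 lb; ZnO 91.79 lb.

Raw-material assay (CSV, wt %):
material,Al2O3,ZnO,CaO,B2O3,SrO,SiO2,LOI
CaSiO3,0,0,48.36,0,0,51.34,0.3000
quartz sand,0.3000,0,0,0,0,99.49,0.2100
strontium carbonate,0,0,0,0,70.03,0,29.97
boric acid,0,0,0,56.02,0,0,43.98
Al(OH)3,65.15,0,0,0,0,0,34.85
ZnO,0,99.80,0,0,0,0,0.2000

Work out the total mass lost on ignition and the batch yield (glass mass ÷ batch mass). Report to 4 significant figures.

LOI loss = 69.20 lb; glass = 814.8 lb; yield = 92.17%

The whole derivation maintains exact precision throughout; the intermediate values are shown (rounded to 4 significant digits) on the page — every reported value takes just one rounding; derived quantities (LOI, the yield, glass mass, six oxide percentages, totals) are recomputed using the weight values at 814.8 lb of glass in full float precision, as given in the problem or the answer.
Each material's LOI contribution:
  CaSiO3: 43.97 × 0.003000 = 0.1319 lb
  quartz sand: 579.3 × 0.002100 = 1.217 lb
  strontium carbonate: 43.26 × 0.2997 = 12.97 lb
  boric acid: 119.3 × 0.4398 = 52.47 lb
  Al(OH)3: 6.423 × 0.3485 = 2.238 lb
  ZnO: 91.79 × 0.002000 = 0.1836 lb
Total LOI = 69.20 lb
Glass = batch − LOI = 884.0 − 69.20 = 814.8 lb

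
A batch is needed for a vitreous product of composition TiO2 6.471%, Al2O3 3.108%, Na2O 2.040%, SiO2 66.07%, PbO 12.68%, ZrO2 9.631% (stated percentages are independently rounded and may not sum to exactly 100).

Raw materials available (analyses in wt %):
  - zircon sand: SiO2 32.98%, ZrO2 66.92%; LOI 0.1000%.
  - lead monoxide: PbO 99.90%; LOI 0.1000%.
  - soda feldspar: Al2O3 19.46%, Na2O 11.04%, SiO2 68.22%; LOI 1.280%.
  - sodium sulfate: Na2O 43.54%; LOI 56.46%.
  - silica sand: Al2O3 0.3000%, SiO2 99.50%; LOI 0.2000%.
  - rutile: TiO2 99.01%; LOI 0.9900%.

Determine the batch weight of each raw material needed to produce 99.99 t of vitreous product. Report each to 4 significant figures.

Batch per 99.99 t vitreous product:
  zircon sand: 14.39 t
  lead monoxide: 12.69 t
  soda feldspar: 15.18 t
  sodium sulfate: 0.8358 t
  silica sand: 51.22 t
  rutile: 6.535 t
Total batch = 100.9 t; LOI loss = 0.8604 t; yield = 99.15%

All arithmetic holds full precision in all steps — values along the way appear, rounded to 4 significant digits, across the worked steps — exactly one rounding is applied to each reported result; the derived quantities (totals, six oxide percentages, net glass mass, the yield, ignition loss) are recomputed from the batch weights at 99.99 t of glass in full float precision, precisely as stated by either problem or answer.
Per-oxide target masses for 99.99 t vitreous product:
  TiO2: 6.471% × 99.99 = 6.470 t
  Al2O3: 3.108% × 99.99 = 3.108 t
  Na2O: 2.040% × 99.99 = 2.040 t
  SiO2: 66.07% × 99.99 = 66.06 t
  PbO: 12.68% × 99.99 = 12.68 t
  ZrO2: 9.631% × 99.99 = 9.630 t
Sums-versus-targets review given the weights on record, versus the basis set out (each sum matches its target mass once rounding is allowed for):
  TiO2: 6.535·0.9901 = 6.470 t (target 6.470 t)
  Al2O3: 15.18·0.1946 + 51.22·0.003000 = 3.108 t (target 3.108 t)
  Na2O: 15.18·0.1104 + 0.8358·0.4354 = 2.040 t (target 2.040 t)
  SiO2: 14.39·0.3298 + 15.18·0.6822 + 51.22·0.9950 = 66.07 t (target 66.06 t)
  PbO: 12.69·0.9990 = 12.68 t (target 12.68 t)
  ZrO2: 14.39·0.6692 = 9.630 t (target 9.630 t)
Glass-mass closure: batch total minus LOI = 99.99 t (per-oxide target masses sum to 99.99 t; stated basis 99.99 t — any gap is answer rounding).
Adding the batch up: Σ batch = 100.9 t; loss to ignition Σ batch·LOI = 0.8604 t; yield, glass over the total, = 99.15%.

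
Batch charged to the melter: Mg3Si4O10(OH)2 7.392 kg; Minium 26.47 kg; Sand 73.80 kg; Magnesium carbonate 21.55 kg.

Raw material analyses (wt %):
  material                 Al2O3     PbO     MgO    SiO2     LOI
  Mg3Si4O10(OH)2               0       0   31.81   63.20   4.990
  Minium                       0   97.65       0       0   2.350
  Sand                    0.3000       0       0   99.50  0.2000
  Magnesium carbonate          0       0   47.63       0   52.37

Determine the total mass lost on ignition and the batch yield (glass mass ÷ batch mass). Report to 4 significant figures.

Working values are displayed, with 4-significant-figure rounding, at each printed step — all arithmetic carries full precision through the solve — each reported number is rounded once only — derived quantities, including LOI, the yield, the four compositions, totals, glass mass, are computed from the weighed amounts for 116.8 kg of glass in full precision, exactly as shown in the problem or answer text.
Each material's LOI contribution:
  Mg3Si4O10(OH)2: 7.392 × 0.04990 = 0.3689 kg
  Minium: 26.47 × 0.02350 = 0.6220 kg
  Sand: 73.80 × 0.002000 = 0.1476 kg
  Magnesium carbonate: 21.55 × 0.5237 = 11.29 kg
Total LOI = 12.42 kg
Glass = batch − LOI = 129.2 − 12.42 = 116.8 kg

LOI loss = 12.42 kg; glass = 116.8 kg; yield = 90.38%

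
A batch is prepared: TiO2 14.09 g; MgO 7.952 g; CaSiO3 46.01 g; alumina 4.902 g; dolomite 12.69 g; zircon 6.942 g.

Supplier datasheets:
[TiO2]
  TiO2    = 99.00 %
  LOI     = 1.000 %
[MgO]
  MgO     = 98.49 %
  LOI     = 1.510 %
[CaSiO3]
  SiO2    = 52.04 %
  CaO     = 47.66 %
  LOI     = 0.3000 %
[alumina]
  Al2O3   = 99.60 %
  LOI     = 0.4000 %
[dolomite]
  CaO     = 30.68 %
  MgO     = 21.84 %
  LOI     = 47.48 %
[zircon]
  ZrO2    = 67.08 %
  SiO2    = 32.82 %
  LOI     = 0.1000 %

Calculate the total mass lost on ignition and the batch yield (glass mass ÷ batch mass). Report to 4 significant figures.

LOI loss = 6.451 g; glass = 86.14 g; yield = 93.03%

Intermediates appear (rounded to 4 significant figures) in the working — the whole derivation maintains exact precision all the way through. Every reported value carries a single rounding; the derived quantities are re-derived from the weighed amounts per 86.14 g of glass at full float precision (yield, the six compositions, LOI, glass mass, totals), as written in problem or answer.
LOI of each material in turn:
  TiO2: 14.09 × 0.01000 = 0.1409 g
  MgO: 7.952 × 0.01510 = 0.1201 g
  CaSiO3: 46.01 × 0.003000 = 0.1380 g
  alumina: 4.902 × 0.004000 = 0.01961 g
  dolomite: 12.69 × 0.4748 = 6.025 g
  zircon: 6.942 × 0.001000 = 0.006942 g
Total LOI = 6.451 g
Glass = batch − LOI = 92.59 − 6.451 = 86.14 g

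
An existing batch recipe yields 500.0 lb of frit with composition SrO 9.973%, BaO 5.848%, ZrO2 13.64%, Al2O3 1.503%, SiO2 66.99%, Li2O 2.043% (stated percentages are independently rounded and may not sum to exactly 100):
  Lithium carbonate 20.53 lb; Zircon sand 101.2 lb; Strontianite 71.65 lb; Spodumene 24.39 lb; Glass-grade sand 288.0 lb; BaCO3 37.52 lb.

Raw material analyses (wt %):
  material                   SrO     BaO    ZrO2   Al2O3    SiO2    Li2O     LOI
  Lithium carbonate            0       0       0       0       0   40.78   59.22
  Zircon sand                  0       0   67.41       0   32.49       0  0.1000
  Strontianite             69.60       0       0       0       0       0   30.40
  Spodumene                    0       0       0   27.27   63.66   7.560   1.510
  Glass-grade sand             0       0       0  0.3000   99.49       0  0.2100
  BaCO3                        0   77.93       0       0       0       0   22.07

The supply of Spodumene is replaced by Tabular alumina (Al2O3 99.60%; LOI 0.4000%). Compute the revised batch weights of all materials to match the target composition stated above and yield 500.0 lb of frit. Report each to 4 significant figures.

Every computation keeps full precision at all times. Rounding to four significant digits extends to each mid-chain value as displayed — every reported value is rounded a single time. Derived quantities are rebuilt at full precision (net glass mass, the yield, the six compositions, LOI, the totals) starting from the weights on 500.0 lb of glass, exactly as printed in the problem or answer text.
Target oxide masses per 500.0 lb frit:
  SrO: 9.973% × 500.0 = 49.86 lb
  BaO: 5.848% × 500.0 = 29.24 lb
  ZrO2: 13.64% × 500.0 = 68.20 lb
  Al2O3: 1.503% × 500.0 = 7.515 lb
  SiO2: 66.99% × 500.0 = 335.0 lb
  Li2O: 2.043% × 500.0 = 10.22 lb
Mass-balance tally per oxide from the weights as reported, for the quoted basis mass (each sum matches its target mass inside rounding margins):
  SrO: 71.65·0.6960 = 49.87 lb (target 49.86 lb)
  BaO: 37.52·0.7793 = 29.24 lb (target 29.24 lb)
  ZrO2: 101.2·0.6741 = 68.22 lb (target 68.20 lb)
  Al2O3: 6.631·0.9960 + 303.6·0.003000 = 7.515 lb (target 7.515 lb)
  SiO2: 101.2·0.3249 + 303.6·0.9949 = 334.9 lb (target 335.0 lb)
  Li2O: 25.05·0.4078 = 10.22 lb (target 10.22 lb)
Consistency of the glass mass: total charge less LOI = 500.0 lb (the targets, summed, come to 500.0 lb; the stated basis being 500.0 lb — a pure rounding effect).
Adding the batch up: Σ batch = 545.7 lb; Σ batch·LOI gives LOI loss = 45.66 lb; as yield: glass ÷ batch → 91.63%.

Revised batch per 500.0 lb frit:
  Lithium carbonate: 25.05 lb
  Zircon sand: 101.2 lb
  Strontianite: 71.65 lb
  Tabular alumina: 6.631 lb
  Glass-grade sand: 303.6 lb
  BaCO3: 37.52 lb
Total batch = 545.7 lb; LOI loss = 45.66 lb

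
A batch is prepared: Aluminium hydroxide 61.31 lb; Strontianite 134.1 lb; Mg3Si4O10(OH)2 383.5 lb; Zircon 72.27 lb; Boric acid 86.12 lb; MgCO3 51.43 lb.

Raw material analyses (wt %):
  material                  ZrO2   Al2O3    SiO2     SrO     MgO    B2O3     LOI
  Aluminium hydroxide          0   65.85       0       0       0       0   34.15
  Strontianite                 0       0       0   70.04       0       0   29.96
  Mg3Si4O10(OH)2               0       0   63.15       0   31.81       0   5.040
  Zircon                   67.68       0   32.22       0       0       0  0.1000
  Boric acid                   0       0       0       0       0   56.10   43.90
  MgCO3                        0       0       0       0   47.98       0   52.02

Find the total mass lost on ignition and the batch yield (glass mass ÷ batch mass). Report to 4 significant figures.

LOI loss = 145.1 lb; glass = 643.7 lb; yield = 81.61%

Values along the way appear (rounded to 4 significant figures) within the worked lines; every computation keeps full float precision at each step. A single rounding produces every reported result. All derived quantities, including LOI, six oxide percentages, net glass mass, the totals, the yield, are rebuilt using the weight values per 643.7 lb of glass in full float precision exactly as printed in question or answer.
Each material's LOI contribution:
  Aluminium hydroxide: 61.31 × 0.3415 = 20.94 lb
  Strontianite: 134.1 × 0.2996 = 40.18 lb
  Mg3Si4O10(OH)2: 383.5 × 0.05040 = 19.33 lb
  Zircon: 72.27 × 0.001000 = 0.07227 lb
  Boric acid: 86.12 × 0.4390 = 37.81 lb
  MgCO3: 51.43 × 0.5202 = 26.75 lb
Total LOI = 145.1 lb
Glass = batch − LOI = 788.7 − 145.1 = 643.7 lb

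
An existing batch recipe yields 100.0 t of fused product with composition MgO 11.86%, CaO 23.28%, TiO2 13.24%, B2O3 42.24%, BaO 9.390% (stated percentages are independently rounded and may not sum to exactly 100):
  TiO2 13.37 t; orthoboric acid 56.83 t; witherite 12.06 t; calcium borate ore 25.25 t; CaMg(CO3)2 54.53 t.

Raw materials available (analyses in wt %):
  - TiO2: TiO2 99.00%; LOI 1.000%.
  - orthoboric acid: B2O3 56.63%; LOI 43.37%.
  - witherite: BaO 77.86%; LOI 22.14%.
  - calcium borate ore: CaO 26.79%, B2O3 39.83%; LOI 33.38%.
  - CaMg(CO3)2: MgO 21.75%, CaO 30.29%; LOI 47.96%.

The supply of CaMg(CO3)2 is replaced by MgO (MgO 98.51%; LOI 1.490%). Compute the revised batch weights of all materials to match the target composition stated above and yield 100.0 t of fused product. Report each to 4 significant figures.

Intermediates are shown, rounded to 4 significant figures, in the working; the working math maintains full precision end to end; each reported figure carries a single rounding. All derived quantities (glass mass, ignition loss, the totals, five oxide percentages, the yield) are re-derived at full float precision starting from the weights per 100.0 t of glass, as given in the problem or answer text.
Per-oxide target masses for 100.0 t fused product:
  MgO: 11.86% × 100.0 = 11.86 t
  CaO: 23.28% × 100.0 = 23.28 t
  TiO2: 13.24% × 100.0 = 13.24 t
  B2O3: 42.24% × 100.0 = 42.24 t
  BaO: 9.390% × 100.0 = 9.390 t
Mass-balance tally per oxide working from each reported weight, versus the basis set out (each sum matches its target mass once rounding is allowed for):
  MgO: 12.04·0.9851 = 11.86 t (target 11.86 t)
  CaO: 86.90·0.2679 = 23.28 t (target 23.28 t)
  TiO2: 13.37·0.9900 = 13.24 t (target 13.24 t)
  B2O3: 13.47·0.5663 + 86.90·0.3983 = 42.24 t (target 42.24 t)
  BaO: 12.06·0.7786 = 9.390 t (target 9.390 t)
Glass mass check: batch Σ − ignition loss = 100.0 t (the targets, summed, come to 100.0 t; versus the stated basis of 100.0 t — gaps are rounding artifacts).
Total batch = Σ batch = 137.8 t; ignition loss, Σ(batch × LOI) = 37.83 t; the yield ratio, glass ÷ batch: 72.55%.

Revised batch per 100.0 t fused product:
  TiO2: 13.37 t
  orthoboric acid: 13.47 t
  witherite: 12.06 t
  calcium borate ore: 86.90 t
  MgO: 12.04 t
Total batch = 137.8 t; LOI loss = 37.83 t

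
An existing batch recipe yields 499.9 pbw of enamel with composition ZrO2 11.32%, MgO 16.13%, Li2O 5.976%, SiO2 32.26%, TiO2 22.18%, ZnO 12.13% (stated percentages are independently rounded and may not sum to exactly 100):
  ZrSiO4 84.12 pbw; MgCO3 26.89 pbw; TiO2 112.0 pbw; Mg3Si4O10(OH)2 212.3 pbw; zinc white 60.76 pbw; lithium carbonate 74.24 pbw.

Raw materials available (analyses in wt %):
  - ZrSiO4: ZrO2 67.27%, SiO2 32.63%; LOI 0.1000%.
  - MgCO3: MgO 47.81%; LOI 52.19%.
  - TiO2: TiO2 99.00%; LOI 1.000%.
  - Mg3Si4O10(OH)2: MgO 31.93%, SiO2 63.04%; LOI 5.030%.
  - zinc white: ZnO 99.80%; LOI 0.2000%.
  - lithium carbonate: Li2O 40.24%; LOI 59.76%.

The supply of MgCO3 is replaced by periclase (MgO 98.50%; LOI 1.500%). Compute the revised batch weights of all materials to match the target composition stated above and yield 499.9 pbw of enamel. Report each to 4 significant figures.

Intermediates are printed (rounded to 4 significant figures) when written out. All internal work holds full float precision end to end; each reported figure receives exactly one rounding; the derived quantities (yield, net glass mass, the totals, ignition loss, six oxide percentages) are computed from the weighed amounts at 499.9 pbw of glass at exact precision, as quoted within the question or the answer.
Oxide mass targets, per 499.9 pbw enamel:
  ZrO2: 11.32% × 499.9 = 56.59 pbw
  MgO: 16.13% × 499.9 = 80.63 pbw
  Li2O: 5.976% × 499.9 = 29.87 pbw
  SiO2: 32.26% × 499.9 = 161.3 pbw
  TiO2: 22.18% × 499.9 = 110.9 pbw
  ZnO: 12.13% × 499.9 = 60.64 pbw
Sums-versus-targets review working from each reported weight, under the basis named above (sums match the target masses once rounding is allowed for):
  ZrO2: 84.12·0.6727 = 56.59 pbw (target 56.59 pbw)
  MgO: 13.05·0.9850 + 212.3·0.3193 = 80.64 pbw (target 80.63 pbw)
  Li2O: 74.24·0.4024 = 29.87 pbw (target 29.87 pbw)
  SiO2: 84.12·0.3263 + 212.3·0.6304 = 161.3 pbw (target 161.3 pbw)
  TiO2: 112.0·0.9900 = 110.9 pbw (target 110.9 pbw)
  ZnO: 60.76·0.9980 = 60.64 pbw (target 60.64 pbw)
The glass-mass cross-check: batch Σ − ignition loss = 499.9 pbw (per-oxide target masses sum to 499.9 pbw; basis as stated: 499.9 pbw — differing by rounding only).
Total batch = Σ batch = 556.5 pbw; loss to ignition Σ batch·LOI = 56.57 pbw; as yield: glass ÷ batch → 89.83%.

Revised batch per 499.9 pbw enamel:
  ZrSiO4: 84.12 pbw
  periclase: 13.05 pbw
  TiO2: 112.0 pbw
  Mg3Si4O10(OH)2: 212.3 pbw
  zinc white: 60.76 pbw
  lithium carbonate: 74.24 pbw
Total batch = 556.5 pbw; LOI loss = 56.57 pbw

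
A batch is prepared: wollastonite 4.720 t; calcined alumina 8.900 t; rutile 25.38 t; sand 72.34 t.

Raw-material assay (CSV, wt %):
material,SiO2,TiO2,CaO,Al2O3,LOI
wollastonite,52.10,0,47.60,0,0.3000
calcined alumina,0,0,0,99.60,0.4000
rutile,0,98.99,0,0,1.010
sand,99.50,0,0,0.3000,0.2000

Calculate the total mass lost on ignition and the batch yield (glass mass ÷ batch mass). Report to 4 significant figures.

All arithmetic keeps full float precision in every operation — values along the way are displayed, rounded to four significant figures, in the printout. Exactly one rounding lands on each reported number; derived quantities (the yield, four oxide percentages, the totals, ignition loss, net glass mass) are carried from the batch weights on 110.9 t of glass in full float precision, exactly as shown in the problem or answer text.
Ignition loss by material:
  wollastonite: 4.720 × 0.003000 = 0.01416 t
  calcined alumina: 8.900 × 0.004000 = 0.03560 t
  rutile: 25.38 × 0.01010 = 0.2563 t
  sand: 72.34 × 0.002000 = 0.1447 t
Total LOI = 0.4508 t
Glass = batch − LOI = 111.3 − 0.4508 = 110.9 t

LOI loss = 0.4508 t; glass = 110.9 t; yield = 99.60%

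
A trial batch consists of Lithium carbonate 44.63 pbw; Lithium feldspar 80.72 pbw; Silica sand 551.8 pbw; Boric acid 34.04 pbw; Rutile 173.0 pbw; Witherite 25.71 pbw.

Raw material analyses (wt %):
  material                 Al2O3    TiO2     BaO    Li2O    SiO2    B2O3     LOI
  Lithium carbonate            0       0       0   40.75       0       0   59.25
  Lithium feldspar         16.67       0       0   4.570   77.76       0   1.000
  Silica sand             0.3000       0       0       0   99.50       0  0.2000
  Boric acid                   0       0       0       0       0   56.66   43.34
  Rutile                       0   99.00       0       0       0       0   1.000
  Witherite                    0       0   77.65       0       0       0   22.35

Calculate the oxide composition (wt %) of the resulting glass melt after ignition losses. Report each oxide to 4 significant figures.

Intermediates are shown rounded to 4 significant figures in the printout — all internal work runs at exact precision end to end. Every reported figure includes exactly one rounding — all derived quantities (the totals, glass mass, ignition loss, the yield, six oxide percentages) are rebuilt in full precision starting from the weights for 859.3 pbw of glass as set out in the problem or the answer.
What the batch supplies per oxide:
  Al2O3: 80.72·0.1667 + 551.8·0.003000 = 15.11 pbw
  TiO2: 173.0·0.9900 = 171.3 pbw
  BaO: 25.71·0.7765 = 19.96 pbw
  Li2O: 44.63·0.4075 + 80.72·0.04570 = 21.88 pbw
  SiO2: 80.72·0.7776 + 551.8·0.9950 = 611.8 pbw
  B2O3: 34.04·0.5666 = 19.29 pbw
LOI: 44.63·0.5925 + 80.72·0.01000 + 551.8·0.002000 + 34.04·0.4334 + 173.0·0.01000 + 25.71·0.2235 = 50.58 pbw
Net of LOI, the glass mass = 909.9 − 50.58 = 859.3 pbw (= the summed oxide contributions)
each wt % is 100 × oxide ÷ glass

Glass mass = 859.3 pbw (batch 909.9 − LOI 50.58).
Composition: Al2O3 1.759%, TiO2 19.93%, BaO 2.323%, Li2O 2.546%, SiO2 71.20%, B2O3 2.244%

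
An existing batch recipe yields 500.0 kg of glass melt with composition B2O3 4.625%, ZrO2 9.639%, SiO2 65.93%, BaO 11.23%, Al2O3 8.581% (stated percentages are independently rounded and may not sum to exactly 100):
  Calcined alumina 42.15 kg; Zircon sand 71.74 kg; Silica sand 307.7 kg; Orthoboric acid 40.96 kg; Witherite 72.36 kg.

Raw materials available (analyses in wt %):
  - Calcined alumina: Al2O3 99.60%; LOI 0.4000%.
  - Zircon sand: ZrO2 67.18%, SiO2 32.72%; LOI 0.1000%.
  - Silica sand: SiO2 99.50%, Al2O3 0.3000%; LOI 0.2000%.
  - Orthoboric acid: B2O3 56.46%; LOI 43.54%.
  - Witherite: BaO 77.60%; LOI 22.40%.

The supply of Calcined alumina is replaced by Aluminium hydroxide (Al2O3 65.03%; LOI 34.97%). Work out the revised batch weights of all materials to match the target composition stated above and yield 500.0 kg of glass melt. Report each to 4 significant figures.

Revised batch per 500.0 kg glass melt:
  Aluminium hydroxide: 64.56 kg
  Zircon sand: 71.74 kg
  Silica sand: 307.7 kg
  Orthoboric acid: 40.96 kg
  Witherite: 72.36 kg
Total batch = 557.3 kg; LOI loss = 57.31 kg

Full precision is maintained all the way through; in-progress results appear, with 4-significant-digit rounding, at each printed step; a single rounding yields each reported figure — the derived quantities (totals, LOI, five oxide percentages, glass mass, the yield) are re-derived from the batch weights on 500.0 kg of glass at full precision, exactly as printed in the problem or the answer.
Oxide mass targets, per 500.0 kg glass melt:
  B2O3: 4.625% × 500.0 = 23.12 kg
  ZrO2: 9.639% × 500.0 = 48.20 kg
  SiO2: 65.93% × 500.0 = 329.6 kg
  BaO: 11.23% × 500.0 = 56.15 kg
  Al2O3: 8.581% × 500.0 = 42.90 kg
Mass-balance tally per oxide from the weights as reported, under the basis named above (oxide sums agree with the targets modulo rounding of the values):
  B2O3: 40.96·0.5646 = 23.13 kg (target 23.12 kg)
  ZrO2: 71.74·0.6718 = 48.19 kg (target 48.20 kg)
  SiO2: 71.74·0.3272 + 307.7·0.9950 = 329.6 kg (target 329.6 kg)
  BaO: 72.36·0.7760 = 56.15 kg (target 56.15 kg)
  Al2O3: 64.56·0.6503 + 307.7·0.003000 = 42.91 kg (target 42.90 kg)
The glass-mass cross-check: total charge less LOI = 500.0 kg (targets for the oxides total 500.0 kg; the stated basis being 500.0 kg — any gap is answer rounding).
Total batch = Σ batch = 557.3 kg; ignition loss, Σ(batch × LOI) = 57.31 kg; as yield: glass ÷ batch → 89.72%.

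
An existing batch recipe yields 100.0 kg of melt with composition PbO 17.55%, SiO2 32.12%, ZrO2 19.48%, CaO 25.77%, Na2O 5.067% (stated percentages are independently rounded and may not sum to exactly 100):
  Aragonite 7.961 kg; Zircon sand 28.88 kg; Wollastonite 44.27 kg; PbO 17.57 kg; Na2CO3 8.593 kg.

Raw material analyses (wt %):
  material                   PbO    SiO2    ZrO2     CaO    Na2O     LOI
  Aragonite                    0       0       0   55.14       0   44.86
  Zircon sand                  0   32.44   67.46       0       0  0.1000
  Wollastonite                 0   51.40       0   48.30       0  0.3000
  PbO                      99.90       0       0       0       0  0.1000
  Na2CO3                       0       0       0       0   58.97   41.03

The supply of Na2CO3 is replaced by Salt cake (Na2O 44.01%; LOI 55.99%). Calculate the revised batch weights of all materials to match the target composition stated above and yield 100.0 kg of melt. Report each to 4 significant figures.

Revised batch per 100.0 kg melt:
  Aragonite: 7.961 kg
  Zircon sand: 28.88 kg
  Wollastonite: 44.27 kg
  PbO: 17.57 kg
  Salt cake: 11.51 kg
Total batch = 110.2 kg; LOI loss = 10.20 kg

All internal work maintains full precision from start to finish — working values are printed, rounded to 4 significant digits, between the steps. Every reported figure receives exactly one rounding. All derived quantities are computed starting from the weights for 100.0 kg of glass at exact precision (yield, LOI, glass mass, five oxide percentages, the totals) as quoted within problem or answer.
Oxide mass targets, per 100.0 kg melt:
  PbO: 17.55% × 100.0 = 17.55 kg
  SiO2: 32.12% × 100.0 = 32.12 kg
  ZrO2: 19.48% × 100.0 = 19.48 kg
  CaO: 25.77% × 100.0 = 25.77 kg
  Na2O: 5.067% × 100.0 = 5.067 kg
Verifying the oxide balance given the weights on record, for the quoted basis mass (sum by sum, the targets are met inside rounding margins):
  PbO: 17.57·0.9990 = 17.55 kg (target 17.55 kg)
  SiO2: 28.88·0.3244 + 44.27·0.5140 = 32.12 kg (target 32.12 kg)
  ZrO2: 28.88·0.6746 = 19.48 kg (target 19.48 kg)
  CaO: 7.961·0.5514 + 44.27·0.4830 = 25.77 kg (target 25.77 kg)
  Na2O: 11.51·0.4401 = 5.066 kg (target 5.067 kg)
Mass balance on the glass: net batch after ignition = 100.0 kg (the targets, summed, come to 99.99 kg; basis as stated: 100.0 kg — any gap is answer rounding).
Summing the batch: Σ batch = 110.2 kg; LOI loss = Σ batch·LOI = 10.20 kg; yield: glass divided by total = 90.75%.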